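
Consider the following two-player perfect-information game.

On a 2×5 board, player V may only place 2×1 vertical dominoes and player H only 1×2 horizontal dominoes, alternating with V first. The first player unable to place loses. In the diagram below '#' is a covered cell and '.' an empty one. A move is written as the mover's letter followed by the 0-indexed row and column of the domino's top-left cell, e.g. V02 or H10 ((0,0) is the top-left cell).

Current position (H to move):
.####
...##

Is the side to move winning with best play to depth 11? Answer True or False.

H winning at [.####/...##]: True

ply 1, H at .####/...## | H10=+1→.####/##.##*; H11=-1→.####/.####
ply 2: .####/##.## is terminal -1 (V); from .####/...## depth 11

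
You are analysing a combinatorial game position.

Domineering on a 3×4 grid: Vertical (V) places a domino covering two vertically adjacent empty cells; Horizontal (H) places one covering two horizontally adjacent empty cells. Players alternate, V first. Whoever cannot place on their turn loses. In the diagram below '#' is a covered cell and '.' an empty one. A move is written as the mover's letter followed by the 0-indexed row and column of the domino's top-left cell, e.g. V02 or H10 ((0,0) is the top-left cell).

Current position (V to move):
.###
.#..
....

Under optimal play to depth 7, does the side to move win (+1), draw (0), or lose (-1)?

p1 V@[.###/.#../....]: V00[####/##../....]-1 V10[.###/##../#...]-1 V12[.###/.##./..#.]+1* V13[.###/.#.#/...#]+1
p2 H@[.###/.##./..#.]: H20[.###/.##./###.]-1*
p3 V@[.###/.##./###.]: V00[####/###./###.]+1* V13[.###/.###/####]+1
p4 H@[####/###./###.] terminal -1; root [.###/.#../....] d7

value(.###/.#../...., V) = +1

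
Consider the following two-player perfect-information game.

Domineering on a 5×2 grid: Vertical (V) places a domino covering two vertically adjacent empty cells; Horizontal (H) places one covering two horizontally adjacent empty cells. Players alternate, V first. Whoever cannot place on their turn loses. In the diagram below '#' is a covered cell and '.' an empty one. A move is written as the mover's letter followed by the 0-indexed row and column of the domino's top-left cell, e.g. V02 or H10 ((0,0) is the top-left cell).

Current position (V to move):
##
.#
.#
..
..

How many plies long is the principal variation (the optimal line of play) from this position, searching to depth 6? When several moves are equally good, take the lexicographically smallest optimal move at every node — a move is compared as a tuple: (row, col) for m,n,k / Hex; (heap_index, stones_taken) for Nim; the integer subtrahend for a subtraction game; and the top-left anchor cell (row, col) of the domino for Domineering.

[##/.#/.#/../..] V move#1: V10:-1/##/##/##/../.., V20:-1/##/.#/##/#./.., V30:+1/##/.#/.#/#./#.*, V31:+1/##/.#/.#/.#/.#
[##/.#/.#/#./#.] end (terminal -1, H#2); searched ##/.#/.#/../.. to 6

PV length from [##/.#/.#/../..]: 1 ply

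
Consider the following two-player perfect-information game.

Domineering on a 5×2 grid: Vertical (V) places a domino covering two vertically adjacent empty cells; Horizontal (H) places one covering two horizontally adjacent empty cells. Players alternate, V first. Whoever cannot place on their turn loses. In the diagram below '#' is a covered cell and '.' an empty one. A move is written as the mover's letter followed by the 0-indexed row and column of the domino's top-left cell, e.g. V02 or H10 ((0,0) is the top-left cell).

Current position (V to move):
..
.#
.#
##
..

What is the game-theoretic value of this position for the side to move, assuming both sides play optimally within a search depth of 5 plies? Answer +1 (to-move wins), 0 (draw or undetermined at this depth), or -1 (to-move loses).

value(../.#/.#/##/.., V) = -1

ply 1, V at ../.#/.#/##/.. | V00=-1→#./##/.#/##/..*; V10=-1→../##/##/##/..
ply 2, H at #./##/.#/##/.. | H40=+1→#./##/.#/##/##*
ply 3: #./##/.#/##/## is terminal -1 (V); from ../.#/.#/##/.. depth 5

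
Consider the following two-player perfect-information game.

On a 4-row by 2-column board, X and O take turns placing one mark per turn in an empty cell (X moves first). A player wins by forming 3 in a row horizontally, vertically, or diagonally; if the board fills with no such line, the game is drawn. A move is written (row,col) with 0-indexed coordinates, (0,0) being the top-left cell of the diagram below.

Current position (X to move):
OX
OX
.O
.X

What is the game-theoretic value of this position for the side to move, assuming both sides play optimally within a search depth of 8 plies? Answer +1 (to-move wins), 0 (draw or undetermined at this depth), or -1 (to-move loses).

p1 X@[OX/OX/.O/.X]: (2,0)[OX/OX/XO/.X]+0* (3,0)[OX/OX/.O/XX]-1
p2 O@[OX/OX/XO/.X]: (3,0)[OX/OX/XO/OX]+0*
p3 X@[OX/OX/XO/OX] terminal +0; root [OX/OX/.O/.X] d8

value(OX/OX/.O/.X, X) = 0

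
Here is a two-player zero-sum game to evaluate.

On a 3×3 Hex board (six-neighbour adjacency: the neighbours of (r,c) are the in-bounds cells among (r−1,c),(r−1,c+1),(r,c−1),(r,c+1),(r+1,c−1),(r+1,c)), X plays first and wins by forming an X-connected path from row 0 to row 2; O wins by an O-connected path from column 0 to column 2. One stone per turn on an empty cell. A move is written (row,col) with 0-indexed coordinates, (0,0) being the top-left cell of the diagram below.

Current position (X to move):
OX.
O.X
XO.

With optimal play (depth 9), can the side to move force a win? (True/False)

[OX./O.X/XO.] X move#1: (0,2):+1/OXX/O.X/XO.*, (1,1):+1/OX./OXX/XO., (2,2):+1/OX./O.X/XOX
[OXX/O.X/XO.] O move#2: (1,1):-1/OXX/OOX/XO.*, (2,2):-1/OXX/O.X/XOO
[OXX/OOX/XO.] X move#3: (2,2):+1/OXX/OOX/XOX*
[OXX/OOX/XOX] end (terminal -1, O#4); searched OX./O.X/XO. to 9

X winning at [OX./O.X/XO.]: True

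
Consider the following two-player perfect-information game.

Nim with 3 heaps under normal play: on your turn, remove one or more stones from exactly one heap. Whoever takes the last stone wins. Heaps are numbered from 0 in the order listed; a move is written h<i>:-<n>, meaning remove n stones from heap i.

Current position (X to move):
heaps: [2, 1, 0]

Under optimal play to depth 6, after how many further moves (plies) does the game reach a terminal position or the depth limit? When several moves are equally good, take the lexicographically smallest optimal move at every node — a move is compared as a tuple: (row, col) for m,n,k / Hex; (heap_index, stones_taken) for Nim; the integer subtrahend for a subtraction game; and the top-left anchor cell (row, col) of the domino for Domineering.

ply 1, X at (2,1,0) | h0:-1=+1→(1,1,0)*; h0:-2=-1→(0,1,0); h1:-1=-1→(2,0,0)
ply 2, O at (1,1,0) | h0:-1=-1→(0,1,0)*; h1:-1=-1→(1,0,0)
ply 3, X at (0,1,0) | h1:-1=+1→(0,0,0)*
ply 4: (0,0,0) is terminal -1 (O); from (2,1,0) depth 6

PV length from [(2,1,0)]: 3 plies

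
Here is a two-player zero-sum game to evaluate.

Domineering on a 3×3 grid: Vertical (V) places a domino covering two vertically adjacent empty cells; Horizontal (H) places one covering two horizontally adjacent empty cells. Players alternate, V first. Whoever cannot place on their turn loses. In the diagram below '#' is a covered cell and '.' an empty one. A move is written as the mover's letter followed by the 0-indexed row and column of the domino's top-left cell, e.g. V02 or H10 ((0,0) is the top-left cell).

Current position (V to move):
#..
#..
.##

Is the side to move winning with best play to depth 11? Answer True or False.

p1 V@[#../#../.##]: V01[##./##./.##]+1* V02[#.#/#.#/.##]+1
p2 H@[##./##./.##] terminal -1; root [#../#../.##] d11

V winning at [#../#../.##]: True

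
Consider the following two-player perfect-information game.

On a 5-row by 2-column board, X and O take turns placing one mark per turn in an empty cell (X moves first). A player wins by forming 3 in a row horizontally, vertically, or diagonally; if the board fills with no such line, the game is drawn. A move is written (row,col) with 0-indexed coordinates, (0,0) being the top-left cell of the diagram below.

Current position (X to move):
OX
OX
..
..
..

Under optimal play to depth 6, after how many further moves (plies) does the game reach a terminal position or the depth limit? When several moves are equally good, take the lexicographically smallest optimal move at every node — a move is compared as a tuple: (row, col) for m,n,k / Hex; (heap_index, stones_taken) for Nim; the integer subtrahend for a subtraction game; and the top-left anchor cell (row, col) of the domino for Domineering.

PV length from [OX/OX/../../..]: 1 ply

ply 1, X at OX/OX/../../.. | (2,0)=+0→OX/OX/X./../..; (2,1)=+1→OX/OX/.X/../..*; (3,0)=-1→OX/OX/../X./..; (3,1)=-1→OX/OX/../.X/..; (4,0)=-1→OX/OX/../../X.; (4,1)=-1→OX/OX/../../.X
ply 2: OX/OX/.X/../.. is terminal -1 (O); from OX/OX/../../.. depth 6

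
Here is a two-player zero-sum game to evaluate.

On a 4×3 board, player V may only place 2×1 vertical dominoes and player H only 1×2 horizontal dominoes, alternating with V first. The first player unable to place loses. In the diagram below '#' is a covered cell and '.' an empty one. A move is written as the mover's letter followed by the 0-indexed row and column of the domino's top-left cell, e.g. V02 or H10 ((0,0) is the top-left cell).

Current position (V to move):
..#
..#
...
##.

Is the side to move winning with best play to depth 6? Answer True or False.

V winning at [..#/..#/.../##.]: True

ply 1, V at ..#/..#/.../##. | V00=+1→#.#/#.#/.../##.*; V01=+1→.##/.##/.../##.; V10=+1→..#/#.#/#../##.; V11=+1→..#/.##/.#./##.; V22=-1→..#/..#/..#/###
ply 2, H at #.#/#.#/.../##. | H20=-1→#.#/#.#/##./##.*; H21=-1→#.#/#.#/.##/##.
ply 3, V at #.#/#.#/##./##. | V01=+1→###/###/##./##.*; V22=+1→#.#/#.#/###/###
ply 4: ###/###/##./##. is terminal -1 (H); from ..#/..#/.../##. depth 6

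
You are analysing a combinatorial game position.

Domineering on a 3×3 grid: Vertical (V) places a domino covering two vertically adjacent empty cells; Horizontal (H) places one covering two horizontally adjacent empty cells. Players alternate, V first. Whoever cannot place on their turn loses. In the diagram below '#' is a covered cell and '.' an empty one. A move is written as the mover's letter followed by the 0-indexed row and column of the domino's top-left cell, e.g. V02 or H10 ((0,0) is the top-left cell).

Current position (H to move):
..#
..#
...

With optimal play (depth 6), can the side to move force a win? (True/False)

p1 H@[..#/..#/...]: H00[###/..#/...]-1 H10[..#/###/...]+1* H20[..#/..#/##.]-1 H21[..#/..#/.##]-1
p2 V@[..#/###/...] terminal -1; root [..#/..#/...] d6

H winning at [..#/..#/...]: True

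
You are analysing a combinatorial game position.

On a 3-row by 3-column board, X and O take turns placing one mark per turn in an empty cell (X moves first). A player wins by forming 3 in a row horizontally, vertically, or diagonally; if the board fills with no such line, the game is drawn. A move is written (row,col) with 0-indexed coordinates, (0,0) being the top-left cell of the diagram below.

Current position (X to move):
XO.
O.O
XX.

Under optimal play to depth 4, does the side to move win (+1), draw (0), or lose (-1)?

[XO./O.O/XX.] X move#1: (0,2):-1/XOX/O.O/XX., (1,1):+1/XO./OXO/XX.*, (2,2):+1/XO./O.O/XXX
[XO./OXO/XX.] O move#2: (0,2):-1/XOO/OXO/XX.*, (2,2):-1/XO./OXO/XXO
[XOO/OXO/XX.] X move#3: (2,2):+1/XOO/OXO/XXX*
[XOO/OXO/XXX] end (terminal -1, O#4); searched XO./O.O/XX. to 4

value(XO./O.O/XX., X) = +1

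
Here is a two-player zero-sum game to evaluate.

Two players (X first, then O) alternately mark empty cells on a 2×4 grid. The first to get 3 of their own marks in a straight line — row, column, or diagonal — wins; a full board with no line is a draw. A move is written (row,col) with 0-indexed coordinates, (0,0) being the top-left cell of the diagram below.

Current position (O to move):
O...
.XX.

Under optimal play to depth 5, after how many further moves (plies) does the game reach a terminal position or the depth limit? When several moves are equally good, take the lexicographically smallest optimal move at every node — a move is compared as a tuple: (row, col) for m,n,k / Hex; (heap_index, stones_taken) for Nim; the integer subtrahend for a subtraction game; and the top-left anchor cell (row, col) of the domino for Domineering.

PV length from [O.../.XX.]: 4 plies

[O.../.XX.] O move#1: (0,1):-1/OO../.XX.*, (0,2):-1/O.O./.XX., (0,3):-1/O..O/.XX., (1,0):-1/O.../OXX., (1,3):-1/O.../.XXO
[OO../.XX.] X move#2: (0,2):+1/OOX./.XX.*, (0,3):-1/OO.X/.XX., (1,0):+1/OO../XXX., (1,3):+1/OO../.XXX
[OOX./.XX.] O move#3: (0,3):-1/OOXO/.XX.*, (1,0):-1/OOX./OXX., (1,3):-1/OOX./.XXO
[OOXO/.XX.] X move#4: (1,0):+1/OOXO/XXX.*, (1,3):+1/OOXO/.XXX
[OOXO/XXX.] end (terminal -1, O#5); searched O.../.XX. to 5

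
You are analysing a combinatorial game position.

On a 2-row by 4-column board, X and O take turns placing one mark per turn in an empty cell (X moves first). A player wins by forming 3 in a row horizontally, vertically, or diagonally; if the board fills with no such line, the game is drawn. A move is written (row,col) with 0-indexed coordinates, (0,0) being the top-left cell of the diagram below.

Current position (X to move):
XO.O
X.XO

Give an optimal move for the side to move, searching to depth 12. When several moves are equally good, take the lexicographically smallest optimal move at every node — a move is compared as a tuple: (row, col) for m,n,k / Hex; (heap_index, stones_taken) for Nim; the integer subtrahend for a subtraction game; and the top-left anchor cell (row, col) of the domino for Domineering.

X's best at [XO.O/X.XO]: (1,1)

p1 X@[XO.O/X.XO]: (0,2)[XOXO/X.XO]+0 (1,1)[XO.O/XXXO]+1*
p2 O@[XO.O/XXXO] terminal -1; root [XO.O/X.XO] d12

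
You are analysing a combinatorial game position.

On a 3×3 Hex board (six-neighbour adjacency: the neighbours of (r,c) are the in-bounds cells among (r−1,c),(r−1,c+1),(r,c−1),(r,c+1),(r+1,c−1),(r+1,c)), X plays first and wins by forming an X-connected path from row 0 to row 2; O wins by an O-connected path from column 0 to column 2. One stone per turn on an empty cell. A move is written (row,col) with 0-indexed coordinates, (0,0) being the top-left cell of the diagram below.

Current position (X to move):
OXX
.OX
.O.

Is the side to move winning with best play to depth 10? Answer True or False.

[OXX/.OX/.O.] X move#1: (1,0):+1/OXX/XOX/.O.*, (2,0):+1/OXX/.OX/XO., (2,2):+1/OXX/.OX/.OX
[OXX/XOX/.O.] O move#2: (2,0):-1/OXX/XOX/OO.*, (2,2):-1/OXX/XOX/.OO
[OXX/XOX/OO.] X move#3: (2,2):+1/OXX/XOX/OOX*
[OXX/XOX/OOX] end (terminal -1, O#4); searched OXX/.OX/.O. to 10

X winning at [OXX/.OX/.O.]: True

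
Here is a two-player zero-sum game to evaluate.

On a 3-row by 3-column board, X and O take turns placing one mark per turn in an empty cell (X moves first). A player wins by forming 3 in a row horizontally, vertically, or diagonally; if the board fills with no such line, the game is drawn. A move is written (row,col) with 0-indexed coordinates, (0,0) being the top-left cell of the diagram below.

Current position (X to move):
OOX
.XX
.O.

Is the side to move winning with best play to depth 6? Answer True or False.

ply 1, X at OOX/.XX/.O. | (1,0)=+1→OOX/XXX/.O.*; (2,0)=+1→OOX/.XX/XO.; (2,2)=+1→OOX/.XX/.OX
ply 2: OOX/XXX/.O. is terminal -1 (O); from OOX/.XX/.O. depth 6

X winning at [OOX/.XX/.O.]: True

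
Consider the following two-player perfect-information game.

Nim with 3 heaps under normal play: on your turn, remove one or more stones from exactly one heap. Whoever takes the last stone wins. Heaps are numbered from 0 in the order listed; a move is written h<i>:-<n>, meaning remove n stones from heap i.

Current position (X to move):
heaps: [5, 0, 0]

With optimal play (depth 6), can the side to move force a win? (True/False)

ply 1, X at (5,0,0) | h0:-1=-1→(4,0,0); h0:-2=-1→(3,0,0); h0:-3=-1→(2,0,0); h0:-4=-1→(1,0,0); h0:-5=+1→(0,0,0)*
ply 2: (0,0,0) is terminal -1 (O); from (5,0,0) depth 6

X winning at [(5,0,0)]: True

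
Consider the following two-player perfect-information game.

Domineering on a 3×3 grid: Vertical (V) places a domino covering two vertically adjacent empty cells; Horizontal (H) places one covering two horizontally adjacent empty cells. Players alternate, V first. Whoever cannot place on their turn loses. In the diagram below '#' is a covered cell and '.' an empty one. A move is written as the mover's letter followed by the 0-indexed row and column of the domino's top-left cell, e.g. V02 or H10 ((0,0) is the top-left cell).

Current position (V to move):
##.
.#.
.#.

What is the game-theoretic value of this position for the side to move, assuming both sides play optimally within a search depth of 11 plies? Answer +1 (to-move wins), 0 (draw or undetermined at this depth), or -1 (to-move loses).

value(##./.#./.#., V) = +1

p1 V@[##./.#./.#.]: V02[###/.##/.#.]+1* V10[##./##./##.]+1 V12[##./.##/.##]+1
p2 H@[###/.##/.#.] terminal -1; root [##./.#./.#.] d11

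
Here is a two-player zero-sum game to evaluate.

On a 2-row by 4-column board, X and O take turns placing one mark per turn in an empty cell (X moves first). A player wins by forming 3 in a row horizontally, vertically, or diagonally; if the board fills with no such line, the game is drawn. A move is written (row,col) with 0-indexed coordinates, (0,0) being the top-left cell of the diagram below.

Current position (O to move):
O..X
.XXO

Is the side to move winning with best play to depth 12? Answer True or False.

O winning at [O..X/.XXO]: False

[O..X/.XXO] O move#1: (0,1):-1/OO.X/.XXO, (0,2):-1/O.OX/.XXO, (1,0):+0/O..X/OXXO*
[O..X/OXXO] X move#2: (0,1):+0/OX.X/OXXO*, (0,2):+0/O.XX/OXXO
[OX.X/OXXO] O move#3: (0,2):+0/OXOX/OXXO*
[OXOX/OXXO] end (terminal +0, X#4); searched O..X/.XXO to 12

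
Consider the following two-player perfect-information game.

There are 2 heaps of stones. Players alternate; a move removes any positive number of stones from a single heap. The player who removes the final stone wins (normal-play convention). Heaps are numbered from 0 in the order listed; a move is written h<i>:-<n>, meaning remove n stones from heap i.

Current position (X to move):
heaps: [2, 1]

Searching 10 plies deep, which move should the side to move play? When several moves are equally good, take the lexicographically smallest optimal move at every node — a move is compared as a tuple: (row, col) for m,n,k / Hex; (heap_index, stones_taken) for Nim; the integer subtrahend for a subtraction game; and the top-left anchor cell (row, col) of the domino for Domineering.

p1 X@[(2,1)]: h0:-1[(1,1)]+1* h0:-2[(0,1)]-1 h1:-1[(2,0)]-1
p2 O@[(1,1)]: h0:-1[(0,1)]-1* h1:-1[(1,0)]-1
p3 X@[(0,1)]: h1:-1[(0,0)]+1*
p4 O@[(0,0)] terminal -1; root [(2,1)] d10

X's best at [(2,1)]: h0:-1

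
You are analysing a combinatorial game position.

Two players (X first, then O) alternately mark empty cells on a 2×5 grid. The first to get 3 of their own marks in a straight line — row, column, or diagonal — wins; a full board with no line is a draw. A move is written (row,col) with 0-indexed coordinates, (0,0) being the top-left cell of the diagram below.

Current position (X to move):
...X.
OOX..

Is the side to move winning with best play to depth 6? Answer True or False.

[...X./OOX..] X move#1: (0,0):+0/X..X./OOX.., (0,1):+0/.X.X./OOX.., (0,2):+1/..XX./OOX..*, (0,4):+0/...XX/OOX.., (1,3):+1/...X./OOXX., (1,4):+1/...X./OOX.X
[..XX./OOX..] O move#2: (0,0):-1/O.XX./OOX..*, (0,1):-1/.OXX./OOX.., (0,4):-1/..XXO/OOX.., (1,3):-1/..XX./OOXO., (1,4):-1/..XX./OOX.O
[O.XX./OOX..] X move#3: (0,1):+1/OXXX./OOX..*, (0,4):+1/O.XXX/OOX.., (1,3):+1/O.XX./OOXX., (1,4):+1/O.XX./OOX.X
[OXXX./OOX..] end (terminal -1, O#4); searched ...X./OOX.. to 6

X winning at [...X./OOX..]: True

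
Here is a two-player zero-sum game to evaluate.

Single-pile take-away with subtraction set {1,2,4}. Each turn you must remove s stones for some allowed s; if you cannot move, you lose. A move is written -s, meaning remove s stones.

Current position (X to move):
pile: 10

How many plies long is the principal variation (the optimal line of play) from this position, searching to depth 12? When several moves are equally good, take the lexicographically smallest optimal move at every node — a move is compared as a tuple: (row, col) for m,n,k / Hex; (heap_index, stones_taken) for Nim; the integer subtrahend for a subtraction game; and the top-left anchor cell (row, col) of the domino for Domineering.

p1 X@[10]: -1[9]+1* -2[8]-1 -4[6]+1
p2 O@[9]: -1[8]-1* -2[7]-1 -4[5]-1
p3 X@[8]: -1[7]-1 -2[6]+1* -4[4]-1
p4 O@[6]: -1[5]-1* -2[4]-1 -4[2]-1
p5 X@[5]: -1[4]-1 -2[3]+1* -4[1]-1
p6 O@[3]: -1[2]-1* -2[1]-1
p7 X@[2]: -1[1]-1 -2[0]+1*
p8 O@[0] terminal -1; root [10] d12

PV length from [10]: 7 plies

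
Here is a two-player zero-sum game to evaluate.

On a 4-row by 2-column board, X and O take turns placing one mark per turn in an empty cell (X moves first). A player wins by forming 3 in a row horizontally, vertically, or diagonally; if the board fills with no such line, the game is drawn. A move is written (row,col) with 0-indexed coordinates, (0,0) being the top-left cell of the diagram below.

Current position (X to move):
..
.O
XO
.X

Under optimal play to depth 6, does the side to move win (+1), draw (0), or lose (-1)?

p1 X@[../.O/XO/.X]: (0,0)[X./.O/XO/.X]-1 (0,1)[.X/.O/XO/.X]+0* (1,0)[../XO/XO/.X]-1 (3,0)[../.O/XO/XX]-1
p2 O@[.X/.O/XO/.X]: (0,0)[OX/.O/XO/.X]+0* (1,0)[.X/OO/XO/.X]+0 (3,0)[.X/.O/XO/OX]+0
p3 X@[OX/.O/XO/.X]: (1,0)[OX/XO/XO/.X]+0* (3,0)[OX/.O/XO/XX]+0
p4 O@[OX/XO/XO/.X]: (3,0)[OX/XO/XO/OX]+0*
p5 X@[OX/XO/XO/OX] terminal +0; root [../.O/XO/.X] d6

value(../.O/XO/.X, X) = 0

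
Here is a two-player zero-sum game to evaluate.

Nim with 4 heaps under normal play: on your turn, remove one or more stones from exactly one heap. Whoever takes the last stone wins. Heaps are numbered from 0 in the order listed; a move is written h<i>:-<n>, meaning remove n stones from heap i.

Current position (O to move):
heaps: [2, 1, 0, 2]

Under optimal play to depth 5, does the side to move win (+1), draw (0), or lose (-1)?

value((2,1,0,2), O) = +1

p1 O@[(2,1,0,2)]: h0:-1[(1,1,0,2)]-1 h0:-2[(0,1,0,2)]-1 h1:-1[(2,0,0,2)]+1* h3:-1[(2,1,0,1)]-1 h3:-2[(2,1,0,0)]-1
p2 X@[(2,0,0,2)]: h0:-1[(1,0,0,2)]-1* h0:-2[(0,0,0,2)]-1 h3:-1[(2,0,0,1)]-1 h3:-2[(2,0,0,0)]-1
p3 O@[(1,0,0,2)]: h0:-1[(0,0,0,2)]-1 h3:-1[(1,0,0,1)]+1* h3:-2[(1,0,0,0)]-1
p4 X@[(1,0,0,1)]: h0:-1[(0,0,0,1)]-1* h3:-1[(1,0,0,0)]-1
p5 O@[(0,0,0,1)]: h3:-1[(0,0,0,0)]+1*
p6 X@[(0,0,0,0)] terminal -1; root [(2,1,0,2)] d5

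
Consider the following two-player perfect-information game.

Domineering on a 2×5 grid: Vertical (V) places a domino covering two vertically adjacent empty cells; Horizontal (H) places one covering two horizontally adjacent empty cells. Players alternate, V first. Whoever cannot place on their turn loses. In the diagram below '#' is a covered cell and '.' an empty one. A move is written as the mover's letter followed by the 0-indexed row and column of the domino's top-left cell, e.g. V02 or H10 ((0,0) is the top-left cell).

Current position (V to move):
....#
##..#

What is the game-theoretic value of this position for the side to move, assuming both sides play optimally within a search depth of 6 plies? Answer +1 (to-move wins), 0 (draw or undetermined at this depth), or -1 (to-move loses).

p1 V@[....#/##..#]: V02[..#.#/###.#]+1* V03[...##/##.##]-1
p2 H@[..#.#/###.#]: H00[###.#/###.#]-1*
p3 V@[###.#/###.#]: V03[#####/#####]+1*
p4 H@[#####/#####] terminal -1; root [....#/##..#] d6

value(....#/##..#, V) = +1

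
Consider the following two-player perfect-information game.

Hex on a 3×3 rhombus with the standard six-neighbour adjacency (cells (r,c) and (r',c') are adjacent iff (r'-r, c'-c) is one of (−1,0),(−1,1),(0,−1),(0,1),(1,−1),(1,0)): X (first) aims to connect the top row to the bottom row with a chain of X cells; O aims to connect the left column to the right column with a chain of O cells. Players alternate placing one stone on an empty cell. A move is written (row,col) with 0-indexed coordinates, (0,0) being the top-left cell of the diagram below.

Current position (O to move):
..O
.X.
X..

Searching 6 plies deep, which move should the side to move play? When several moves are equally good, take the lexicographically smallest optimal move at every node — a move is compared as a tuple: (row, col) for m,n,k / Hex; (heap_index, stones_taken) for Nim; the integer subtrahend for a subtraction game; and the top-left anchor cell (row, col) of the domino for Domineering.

O's best at [..O/.X./X..]: (0,1)

ply 1, O at ..O/.X./X.. | (0,0)=-1→O.O/.X./X..; (0,1)=+1→.OO/.X./X..*; (1,0)=-1→..O/OX./X..; (1,2)=-1→..O/.XO/X..; (2,1)=-1→..O/.X./XO.; (2,2)=-1→..O/.X./X.O
ply 2, X at .OO/.X./X.. | (0,0)=-1→XOO/.X./X..*; (1,0)=-1→.OO/XX./X..; (1,2)=-1→.OO/.XX/X..; (2,1)=-1→.OO/.X./XX.; (2,2)=-1→.OO/.X./X.X
ply 3, O at XOO/.X./X.. | (1,0)=+1→XOO/OX./X..*; (1,2)=-1→XOO/.XO/X..; (2,1)=-1→XOO/.X./XO.; (2,2)=-1→XOO/.X./X.O
ply 4: XOO/OX./X.. is terminal -1 (X); from ..O/.X./X.. depth 6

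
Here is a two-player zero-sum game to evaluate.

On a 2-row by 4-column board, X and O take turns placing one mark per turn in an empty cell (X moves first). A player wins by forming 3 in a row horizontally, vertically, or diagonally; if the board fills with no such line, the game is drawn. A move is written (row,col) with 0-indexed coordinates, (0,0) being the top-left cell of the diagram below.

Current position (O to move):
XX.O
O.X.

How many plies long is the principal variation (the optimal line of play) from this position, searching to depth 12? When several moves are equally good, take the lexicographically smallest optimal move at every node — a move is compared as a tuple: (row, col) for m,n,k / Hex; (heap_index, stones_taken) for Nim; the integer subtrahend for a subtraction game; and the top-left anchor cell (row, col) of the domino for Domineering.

PV length from [XX.O/O.X.]: 3 plies

p1 O@[XX.O/O.X.]: (0,2)[XXOO/O.X.]+0* (1,1)[XX.O/OOX.]-1 (1,3)[XX.O/O.XO]-1
p2 X@[XXOO/O.X.]: (1,1)[XXOO/OXX.]+0* (1,3)[XXOO/O.XX]+0
p3 O@[XXOO/OXX.]: (1,3)[XXOO/OXXO]+0*
p4 X@[XXOO/OXXO] terminal +0; root [XX.O/O.X.] d12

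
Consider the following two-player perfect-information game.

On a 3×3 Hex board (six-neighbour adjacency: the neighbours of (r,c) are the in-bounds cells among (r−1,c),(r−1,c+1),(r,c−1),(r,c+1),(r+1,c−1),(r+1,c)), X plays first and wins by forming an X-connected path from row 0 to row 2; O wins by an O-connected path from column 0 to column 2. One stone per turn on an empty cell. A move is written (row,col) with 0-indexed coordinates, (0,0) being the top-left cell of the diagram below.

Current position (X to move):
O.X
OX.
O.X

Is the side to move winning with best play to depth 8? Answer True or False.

X winning at [O.X/OX./O.X]: True

ply 1, X at O.X/OX./O.X | (0,1)=+1→OXX/OX./O.X*; (1,2)=+1→O.X/OXX/O.X; (2,1)=+1→O.X/OX./OXX
ply 2, O at OXX/OX./O.X | (1,2)=-1→OXX/OXO/O.X*; (2,1)=-1→OXX/OX./OOX
ply 3, X at OXX/OXO/O.X | (2,1)=+1→OXX/OXO/OXX*
ply 4: OXX/OXO/OXX is terminal -1 (O); from O.X/OX./O.X depth 8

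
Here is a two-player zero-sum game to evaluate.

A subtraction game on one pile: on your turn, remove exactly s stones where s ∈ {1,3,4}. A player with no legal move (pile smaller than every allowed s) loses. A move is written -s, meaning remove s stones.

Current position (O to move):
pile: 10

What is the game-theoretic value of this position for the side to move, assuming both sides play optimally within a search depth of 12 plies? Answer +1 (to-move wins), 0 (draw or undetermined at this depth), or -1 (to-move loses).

ply 1, O at 10 | -1=+1→9*; -3=+1→7; -4=-1→6
ply 2, X at 9 | -1=-1→8*; -3=-1→6; -4=-1→5
ply 3, O at 8 | -1=+1→7*; -3=-1→5; -4=-1→4
ply 4, X at 7 | -1=-1→6*; -3=-1→4; -4=-1→3
ply 5, O at 6 | -1=-1→5; -3=-1→3; -4=+1→2*
ply 6, X at 2 | -1=-1→1*
ply 7, O at 1 | -1=+1→0*
ply 8: 0 is terminal -1 (X); from 10 depth 12

value(10, O) = +1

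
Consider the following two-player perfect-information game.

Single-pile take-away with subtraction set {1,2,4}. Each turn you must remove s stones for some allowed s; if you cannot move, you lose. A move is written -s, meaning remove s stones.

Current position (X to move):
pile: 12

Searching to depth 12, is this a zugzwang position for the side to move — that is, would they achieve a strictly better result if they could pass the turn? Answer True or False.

[12] X move#1: -1:-1/11*, -2:-1/10, -4:-1/8
[11] O move#2: -1:-1/10, -2:+1/9*, -4:-1/7
[9] X move#3: -1:-1/8*, -2:-1/7, -4:-1/5
[8] O move#4: -1:-1/7, -2:+1/6*, -4:-1/4
[6] X move#5: -1:-1/5*, -2:-1/4, -4:-1/2
[5] O move#6: -1:-1/4, -2:+1/3*, -4:-1/1
[3] X move#7: -1:-1/2*, -2:-1/1
[2] O move#8: -1:-1/1, -2:+1/0*
[0] end (terminal -1, X#9); searched 12 to 12
suppose X passes — search the same position with O to move:
pass> [12] O move#1: -1:-1/11*, -2:-1/10, -4:-1/8
pass> [11] X move#2: -1:-1/10, -2:+1/9*, -4:-1/7
pass> [9] O move#3: -1:-1/8*, -2:-1/7, -4:-1/5
pass> [8] X move#4: -1:-1/7, -2:+1/6*, -4:-1/4
pass> [6] O move#5: -1:-1/5*, -2:-1/4, -4:-1/2
pass> [5] X move#6: -1:-1/4, -2:+1/3*, -4:-1/1
pass> [3] O move#7: -1:-1/2*, -2:-1/1
pass> [2] X move#8: -1:-1/1, -2:+1/0*
pass> [0] end (terminal -1, O#9); searched 12 to 12
for X: play -1, pass +1

zugzwang(12, X) = True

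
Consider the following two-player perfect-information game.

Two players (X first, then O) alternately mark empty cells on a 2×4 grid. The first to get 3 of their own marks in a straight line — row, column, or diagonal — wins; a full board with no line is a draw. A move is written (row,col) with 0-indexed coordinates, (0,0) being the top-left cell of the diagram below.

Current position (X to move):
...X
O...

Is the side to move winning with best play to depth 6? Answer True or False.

X winning at [...X/O...]: False

[...X/O...] X move#1: (0,0):+0/X..X/O...*, (0,1):+0/.X.X/O..., (0,2):+0/..XX/O..., (1,1):+0/...X/OX.., (1,2):+0/...X/O.X., (1,3):+0/...X/O..X
[X..X/O...] O move#2: (0,1):+0/XO.X/O...*, (0,2):+0/X.OX/O..., (1,1):+0/X..X/OO.., (1,2):+0/X..X/O.O., (1,3):+0/X..X/O..O
[XO.X/O...] X move#3: (0,2):+0/XOXX/O...*, (1,1):+0/XO.X/OX.., (1,2):+0/XO.X/O.X., (1,3):+0/XO.X/O..X
[XOXX/O...] O move#4: (1,1):+0/XOXX/OO..*, (1,2):+0/XOXX/O.O., (1,3):+0/XOXX/O..O
[XOXX/OO..] X move#5: (1,2):+0/XOXX/OOX.*, (1,3):-1/XOXX/OO.X
[XOXX/OOX.] O move#6: (1,3):+0/XOXX/OOXO*
[XOXX/OOXO] end (terminal +0, X#7); searched ...X/O... to 6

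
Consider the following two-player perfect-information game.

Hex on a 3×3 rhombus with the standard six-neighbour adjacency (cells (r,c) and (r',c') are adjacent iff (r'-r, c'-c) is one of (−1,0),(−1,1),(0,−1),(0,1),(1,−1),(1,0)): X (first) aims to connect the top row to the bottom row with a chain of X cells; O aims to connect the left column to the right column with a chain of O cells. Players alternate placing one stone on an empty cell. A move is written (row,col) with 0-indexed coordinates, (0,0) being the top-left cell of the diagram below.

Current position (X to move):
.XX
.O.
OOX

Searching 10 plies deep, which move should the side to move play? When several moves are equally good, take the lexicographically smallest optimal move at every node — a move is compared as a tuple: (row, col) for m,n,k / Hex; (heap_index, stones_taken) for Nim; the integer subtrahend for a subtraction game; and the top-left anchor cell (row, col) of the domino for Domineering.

p1 X@[.XX/.O./OOX]: (0,0)[XXX/.O./OOX]-1 (1,0)[.XX/XO./OOX]-1 (1,2)[.XX/.OX/OOX]+1*
p2 O@[.XX/.OX/OOX] terminal -1; root [.XX/.O./OOX] d10

X's best at [.XX/.O./OOX]: (1,2)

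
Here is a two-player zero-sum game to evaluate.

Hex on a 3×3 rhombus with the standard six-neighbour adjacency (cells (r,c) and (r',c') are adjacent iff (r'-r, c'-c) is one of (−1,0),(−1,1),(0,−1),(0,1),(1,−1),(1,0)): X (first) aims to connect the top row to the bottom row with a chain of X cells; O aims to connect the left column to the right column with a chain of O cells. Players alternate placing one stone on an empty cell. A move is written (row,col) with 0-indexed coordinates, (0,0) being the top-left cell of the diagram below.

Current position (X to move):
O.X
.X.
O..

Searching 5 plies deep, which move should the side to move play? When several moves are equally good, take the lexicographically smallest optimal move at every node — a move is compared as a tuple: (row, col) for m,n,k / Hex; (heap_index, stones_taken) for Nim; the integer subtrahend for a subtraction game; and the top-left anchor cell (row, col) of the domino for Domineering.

[O.X/.X./O..] X move#1: (0,1):-1/OXX/.X./O.., (1,0):-1/O.X/XX./O.., (1,2):+1/O.X/.XX/O..*, (2,1):+1/O.X/.X./OX., (2,2):+1/O.X/.X./O.X
[O.X/.XX/O..] O move#2: (0,1):-1/OOX/.XX/O..*, (1,0):-1/O.X/OXX/O.., (2,1):-1/O.X/.XX/OO., (2,2):-1/O.X/.XX/O.O
[OOX/.XX/O..] X move#3: (1,0):+1/OOX/XXX/O..*, (2,1):+1/OOX/.XX/OX., (2,2):+1/OOX/.XX/O.X
[OOX/XXX/O..] O move#4: (2,1):-1/OOX/XXX/OO.*, (2,2):-1/OOX/XXX/O.O
[OOX/XXX/OO.] X move#5: (2,2):+1/OOX/XXX/OOX*
[OOX/XXX/OOX] end (terminal -1, O#6); searched O.X/.X./O.. to 5

X's best at [O.X/.X./O..]: (1,2)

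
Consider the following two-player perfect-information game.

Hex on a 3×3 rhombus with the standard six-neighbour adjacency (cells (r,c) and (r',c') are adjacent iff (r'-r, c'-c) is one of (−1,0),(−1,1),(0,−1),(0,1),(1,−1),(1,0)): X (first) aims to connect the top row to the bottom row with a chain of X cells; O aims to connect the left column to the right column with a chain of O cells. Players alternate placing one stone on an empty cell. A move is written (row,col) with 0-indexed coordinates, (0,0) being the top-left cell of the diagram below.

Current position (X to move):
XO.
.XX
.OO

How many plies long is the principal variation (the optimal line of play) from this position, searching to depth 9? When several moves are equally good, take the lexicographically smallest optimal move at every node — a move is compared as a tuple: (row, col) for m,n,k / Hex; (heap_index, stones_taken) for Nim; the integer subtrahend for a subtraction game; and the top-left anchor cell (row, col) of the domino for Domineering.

PV length from [XO./.XX/.OO]: 3 plies

ply 1, X at XO./.XX/.OO | (0,2)=-1→XOX/.XX/.OO; (1,0)=-1→XO./XXX/.OO; (2,0)=+1→XO./.XX/XOO*
ply 2, O at XO./.XX/XOO | (0,2)=-1→XOO/.XX/XOO*; (1,0)=-1→XO./OXX/XOO
ply 3, X at XOO/.XX/XOO | (1,0)=+1→XOO/XXX/XOO*
ply 4: XOO/XXX/XOO is terminal -1 (O); from XO./.XX/.OO depth 9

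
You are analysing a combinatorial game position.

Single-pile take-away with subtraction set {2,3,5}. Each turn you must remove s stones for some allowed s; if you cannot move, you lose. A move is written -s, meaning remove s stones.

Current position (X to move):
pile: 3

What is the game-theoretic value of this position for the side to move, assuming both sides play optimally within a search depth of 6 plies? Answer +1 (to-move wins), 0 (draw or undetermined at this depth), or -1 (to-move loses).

[3] X move#1: -2:+1/1*, -3:+1/0
[1] end (terminal -1, O#2); searched 3 to 6

value(3, X) = +1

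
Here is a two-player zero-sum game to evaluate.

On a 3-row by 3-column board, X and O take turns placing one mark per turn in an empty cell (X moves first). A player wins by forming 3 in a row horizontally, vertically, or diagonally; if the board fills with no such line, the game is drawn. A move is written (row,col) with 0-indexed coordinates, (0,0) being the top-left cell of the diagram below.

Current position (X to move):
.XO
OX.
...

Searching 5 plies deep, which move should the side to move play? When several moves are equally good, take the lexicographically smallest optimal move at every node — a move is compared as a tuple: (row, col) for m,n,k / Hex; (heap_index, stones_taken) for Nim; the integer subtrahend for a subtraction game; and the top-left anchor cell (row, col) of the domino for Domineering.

ply 1, X at .XO/OX./... | (0,0)=+1→XXO/OX./...*; (1,2)=+0→.XO/OXX/...; (2,0)=+0→.XO/OX./X..; (2,1)=+1→.XO/OX./.X.; (2,2)=+1→.XO/OX./..X
ply 2, O at XXO/OX./... | (1,2)=-1→XXO/OXO/...*; (2,0)=-1→XXO/OX./O..; (2,1)=-1→XXO/OX./.O.; (2,2)=-1→XXO/OX./..O
ply 3, X at XXO/OXO/... | (2,0)=-1→XXO/OXO/X..; (2,1)=+1→XXO/OXO/.X.*; (2,2)=+1→XXO/OXO/..X
ply 4: XXO/OXO/.X. is terminal -1 (O); from .XO/OX./... depth 5

X's best at [.XO/OX./...]: (0,0)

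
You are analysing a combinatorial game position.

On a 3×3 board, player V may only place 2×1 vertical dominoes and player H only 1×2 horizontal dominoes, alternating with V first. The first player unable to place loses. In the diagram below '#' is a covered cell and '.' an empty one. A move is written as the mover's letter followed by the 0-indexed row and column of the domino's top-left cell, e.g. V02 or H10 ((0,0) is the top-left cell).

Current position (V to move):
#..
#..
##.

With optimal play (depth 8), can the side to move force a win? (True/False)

V winning at [#../#../##.]: True

[#../#../##.] V move#1: V01:+1/##./##./##.*, V02:+1/#.#/#.#/##., V12:-1/#../#.#/###
[##./##./##.] end (terminal -1, H#2); searched #../#../##. to 8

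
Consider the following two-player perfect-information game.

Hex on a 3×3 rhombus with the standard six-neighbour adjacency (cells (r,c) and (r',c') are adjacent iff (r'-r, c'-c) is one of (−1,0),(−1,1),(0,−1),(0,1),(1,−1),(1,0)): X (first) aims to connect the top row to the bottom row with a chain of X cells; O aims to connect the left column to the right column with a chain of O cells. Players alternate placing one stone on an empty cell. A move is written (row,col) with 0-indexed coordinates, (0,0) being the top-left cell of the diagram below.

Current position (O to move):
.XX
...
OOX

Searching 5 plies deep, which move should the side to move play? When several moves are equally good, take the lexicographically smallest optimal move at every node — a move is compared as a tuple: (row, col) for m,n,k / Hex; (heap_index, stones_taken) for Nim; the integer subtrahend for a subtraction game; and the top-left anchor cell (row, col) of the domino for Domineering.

O's best at [.XX/.../OOX]: (1,2)

[.XX/.../OOX] O move#1: (0,0):-1/OXX/.../OOX, (1,0):-1/.XX/O../OOX, (1,1):-1/.XX/.O./OOX, (1,2):+1/.XX/..O/OOX*
[.XX/..O/OOX] end (terminal -1, X#2); searched .XX/.../OOX to 5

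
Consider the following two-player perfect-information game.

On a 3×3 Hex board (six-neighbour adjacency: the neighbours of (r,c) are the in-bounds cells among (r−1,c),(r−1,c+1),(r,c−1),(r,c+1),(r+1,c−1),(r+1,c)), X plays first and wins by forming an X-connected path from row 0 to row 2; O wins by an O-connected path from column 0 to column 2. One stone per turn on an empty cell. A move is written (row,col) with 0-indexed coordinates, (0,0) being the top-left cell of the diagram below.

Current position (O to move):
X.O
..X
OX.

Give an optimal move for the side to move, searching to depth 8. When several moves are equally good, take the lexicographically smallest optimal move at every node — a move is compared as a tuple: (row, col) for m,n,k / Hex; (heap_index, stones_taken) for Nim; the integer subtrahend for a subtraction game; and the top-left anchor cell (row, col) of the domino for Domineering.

p1 O@[X.O/..X/OX.]: (0,1)[XOO/..X/OX.]+1* (1,0)[X.O/O.X/OX.]+1 (1,1)[X.O/.OX/OX.]+1 (2,2)[X.O/..X/OXO]-1
p2 X@[XOO/..X/OX.]: (1,0)[XOO/X.X/OX.]-1* (1,1)[XOO/.XX/OX.]-1 (2,2)[XOO/..X/OXX]-1
p3 O@[XOO/X.X/OX.]: (1,1)[XOO/XOX/OX.]+1* (2,2)[XOO/X.X/OXO]-1
p4 X@[XOO/XOX/OX.] terminal -1; root [X.O/..X/OX.] d8

O's best at [X.O/..X/OX.]: (0,1)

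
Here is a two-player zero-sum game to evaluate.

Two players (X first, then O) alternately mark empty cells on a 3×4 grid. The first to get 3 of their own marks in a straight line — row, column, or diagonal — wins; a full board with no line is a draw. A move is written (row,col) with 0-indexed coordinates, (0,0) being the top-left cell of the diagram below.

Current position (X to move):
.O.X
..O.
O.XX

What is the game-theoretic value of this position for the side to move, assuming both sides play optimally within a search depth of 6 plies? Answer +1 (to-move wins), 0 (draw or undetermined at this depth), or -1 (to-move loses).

value(.O.X/..O./O.XX, X) = +1

[.O.X/..O./O.XX] X move#1: (0,0):+1/XO.X/..O./O.XX*, (0,2):+1/.OXX/..O./O.XX, (1,0):+1/.O.X/X.O./O.XX, (1,1):+1/.O.X/.XO./O.XX, (1,3):+1/.O.X/..OX/O.XX, (2,1):+1/.O.X/..O./OXXX
[XO.X/..O./O.XX] O move#2: (0,2):-1/XOOX/..O./O.XX*, (1,0):-1/XO.X/O.O./O.XX, (1,1):-1/XO.X/.OO./O.XX, (1,3):-1/XO.X/..OO/O.XX, (2,1):-1/XO.X/..O./OOXX
[XOOX/..O./O.XX] X move#3: (1,0):-1/XOOX/X.O./O.XX, (1,1):+1/XOOX/.XO./O.XX*, (1,3):+1/XOOX/..OX/O.XX, (2,1):+1/XOOX/..O./OXXX
[XOOX/.XO./O.XX] end (terminal -1, O#4); searched .O.X/..O./O.XX to 6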